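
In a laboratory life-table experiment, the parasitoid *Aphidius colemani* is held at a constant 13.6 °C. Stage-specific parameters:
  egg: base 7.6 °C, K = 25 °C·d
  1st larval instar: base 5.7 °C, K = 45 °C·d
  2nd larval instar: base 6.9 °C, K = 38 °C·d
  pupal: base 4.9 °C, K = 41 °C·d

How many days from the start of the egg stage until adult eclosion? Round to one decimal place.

egg: 25 / (13.6 − 7.6) = 25 / 6.0 = 4.167 d.
1st larval instar: 45 / (13.6 − 5.7) = 45 / 7.9 = 5.696 d.
2nd larval instar: 38 / (13.6 − 6.9) = 38 / 6.7 = 5.672 d.
pupal: 41 / (13.6 − 4.9) = 41 / 8.7 = 4.713 d.
Sum = 20.247 ≈ 20.2 days.

20.2 days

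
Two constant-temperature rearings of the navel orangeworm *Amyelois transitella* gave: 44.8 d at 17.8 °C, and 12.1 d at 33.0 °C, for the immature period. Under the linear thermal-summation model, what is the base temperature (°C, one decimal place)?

12.2 °C

Linear rate model ⇒ the product D·(T − T_b) is constant across temperatures.
44.8·(17.8 − T_b) = 12.1·(33.0 − T_b)
T_b = (44.8·17.8 − 12.1·33.0) / (44.8 − 12.1) = 398.14 / 32.7 = 12.176 °C ≈ 12.2 °C.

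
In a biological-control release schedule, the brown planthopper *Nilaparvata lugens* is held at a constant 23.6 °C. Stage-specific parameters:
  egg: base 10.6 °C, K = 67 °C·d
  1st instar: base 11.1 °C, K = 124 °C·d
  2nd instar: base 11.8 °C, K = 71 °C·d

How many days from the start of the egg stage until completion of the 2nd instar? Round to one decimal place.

21.1 days

egg: 67 / (23.6 − 10.6) = 67 / 13.0 = 5.154 d.
1st instar: 124 / (23.6 − 11.1) = 124 / 12.5 = 9.920 d.
2nd instar: 71 / (23.6 − 11.8) = 71 / 11.8 = 6.017 d.
Sum = 21.091 ≈ 21.1 days.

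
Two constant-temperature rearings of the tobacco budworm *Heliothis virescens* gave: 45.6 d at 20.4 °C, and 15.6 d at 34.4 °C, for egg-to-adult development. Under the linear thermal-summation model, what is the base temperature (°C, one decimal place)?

13.1 °C

Linear rate model ⇒ the product D·(T − T_b) is constant across temperatures.
45.6·(20.4 − T_b) = 15.6·(34.4 − T_b)
T_b = (45.6·20.4 − 15.6·34.4) / (45.6 − 15.6) = 393.60 / 30.0 = 13.120 °C ≈ 13.1 °C.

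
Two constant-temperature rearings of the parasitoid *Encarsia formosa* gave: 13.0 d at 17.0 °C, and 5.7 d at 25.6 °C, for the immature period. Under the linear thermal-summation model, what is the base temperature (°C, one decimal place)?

Equal thermal constants: D₁(T₁ − T_b) = D₂(T₂ − T_b).
13.0·(17.0 − T_b) = 5.7·(25.6 − T_b)
T_b = (13.0·17.0 − 5.7·25.6) / (13.0 − 5.7) = 75.08 / 7.3 = 10.285 °C ≈ 10.3 °C.

10.3 °C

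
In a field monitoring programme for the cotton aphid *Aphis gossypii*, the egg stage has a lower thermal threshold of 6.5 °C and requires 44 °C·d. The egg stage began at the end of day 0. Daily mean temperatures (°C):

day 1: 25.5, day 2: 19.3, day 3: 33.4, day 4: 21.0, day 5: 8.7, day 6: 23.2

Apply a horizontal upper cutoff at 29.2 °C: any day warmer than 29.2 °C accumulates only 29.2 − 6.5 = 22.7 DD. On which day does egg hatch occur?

Daily DD above 6.5 °C (capped at 22.7): 19.0, 12.8, 22.7, 14.5, 2.2, 16.7.
Cumulative: 19.0, 31.8, 54.5, 69.0, 71.2, 87.9.
The total first reaches 44 DD on day 3.

day 3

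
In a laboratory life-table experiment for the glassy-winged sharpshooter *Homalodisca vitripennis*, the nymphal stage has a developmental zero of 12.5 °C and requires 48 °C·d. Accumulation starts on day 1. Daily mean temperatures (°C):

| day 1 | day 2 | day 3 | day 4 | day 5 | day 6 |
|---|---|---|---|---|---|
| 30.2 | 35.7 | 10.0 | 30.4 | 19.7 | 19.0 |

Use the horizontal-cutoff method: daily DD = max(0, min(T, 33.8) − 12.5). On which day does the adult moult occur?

day 4

Daily DD above 12.5 °C (capped at 21.3): 17.7, 21.3, 0.0, 17.9, 7.2, 6.5.
Cumulative: 17.7, 39.0, 39.0, 56.9, 64.1, 70.6.
The total first reaches 48 DD on day 4.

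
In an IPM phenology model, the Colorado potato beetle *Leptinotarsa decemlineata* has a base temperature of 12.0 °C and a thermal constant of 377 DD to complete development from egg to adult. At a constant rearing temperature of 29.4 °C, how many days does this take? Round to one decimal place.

21.7 days

Daily accumulation = 29.4 − 12.0 = 17.4 DD/day.
Duration = 377 / 17.4 = 21.667 ≈ 21.7 days.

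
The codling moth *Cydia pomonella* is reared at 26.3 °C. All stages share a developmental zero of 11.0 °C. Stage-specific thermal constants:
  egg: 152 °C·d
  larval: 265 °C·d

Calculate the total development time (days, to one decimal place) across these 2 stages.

Daily accumulation at 26.3 °C = 26.3 − 11.0 = 15.3 DD/day.
Total K = 152 + 265 = 417 DD.
Total duration = 417 / 15.3 = 27.255 ≈ 27.3 days.

27.3 days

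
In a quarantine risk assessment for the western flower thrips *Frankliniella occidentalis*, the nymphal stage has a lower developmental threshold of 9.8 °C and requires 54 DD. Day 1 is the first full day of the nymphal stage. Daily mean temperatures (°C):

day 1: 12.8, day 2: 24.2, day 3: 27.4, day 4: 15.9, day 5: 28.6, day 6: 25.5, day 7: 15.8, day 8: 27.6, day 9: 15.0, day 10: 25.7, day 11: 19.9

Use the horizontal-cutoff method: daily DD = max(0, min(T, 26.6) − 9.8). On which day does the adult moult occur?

Daily DD above 9.8 °C (capped at 16.8): 3.0, 14.4, 16.8, 6.1, 16.8, 15.7, 6.0, 16.8, 5.2, 15.9, 10.1.
Cumulative: 3.0, 17.4, 34.2, 40.3, 57.1, 72.8, 78.8, 95.6, 100.8, 116.7, 126.8.
The total first reaches 54 DD on day 5.

day 5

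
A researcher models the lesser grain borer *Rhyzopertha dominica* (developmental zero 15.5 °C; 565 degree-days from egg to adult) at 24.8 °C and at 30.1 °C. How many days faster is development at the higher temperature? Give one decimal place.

At 24.8 °C: 565 / (24.8 − 15.5) = 565 / 9.3 = 60.753 d.
At 30.1 °C: 565 / (30.1 − 15.5) = 565 / 14.6 = 38.699 d.
Difference = |60.753 − 38.699| = 22.054 ≈ 22.1 days.

22.1 days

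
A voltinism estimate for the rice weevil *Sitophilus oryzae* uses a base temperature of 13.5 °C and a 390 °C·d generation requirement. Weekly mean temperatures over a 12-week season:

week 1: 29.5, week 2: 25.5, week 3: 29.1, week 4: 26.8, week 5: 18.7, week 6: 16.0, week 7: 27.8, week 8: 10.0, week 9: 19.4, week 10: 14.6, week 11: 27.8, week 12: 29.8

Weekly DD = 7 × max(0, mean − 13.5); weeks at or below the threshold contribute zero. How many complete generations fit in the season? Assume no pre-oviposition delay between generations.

2 generations

Weekly DD (7 × max(0, T̄ − 13.5)): 112.0, 84.0, 109.2, 93.1, 36.4, 17.5, 100.1, 0.0, 41.3, 7.7, 100.1, 114.1.
Season total = 815.5 DD.
Complete generations = ⌊815.5 / 390⌋ = 2.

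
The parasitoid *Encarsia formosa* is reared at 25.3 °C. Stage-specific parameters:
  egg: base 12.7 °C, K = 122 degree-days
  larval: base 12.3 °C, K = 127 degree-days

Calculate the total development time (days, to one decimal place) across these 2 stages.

egg: 122 / (25.3 − 12.7) = 122 / 12.6 = 9.683 d.
larval: 127 / (25.3 − 12.3) = 127 / 13.0 = 9.769 d.
Sum = 19.452 ≈ 19.5 days.

19.5 days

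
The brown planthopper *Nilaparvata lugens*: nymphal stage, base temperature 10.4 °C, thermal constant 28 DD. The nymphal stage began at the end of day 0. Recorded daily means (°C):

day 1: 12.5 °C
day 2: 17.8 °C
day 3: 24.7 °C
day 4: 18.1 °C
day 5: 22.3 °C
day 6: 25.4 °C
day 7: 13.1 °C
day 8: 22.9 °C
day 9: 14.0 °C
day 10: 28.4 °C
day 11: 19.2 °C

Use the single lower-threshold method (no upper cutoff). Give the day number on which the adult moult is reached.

Daily DD above 10.4 °C: 2.1, 7.4, 14.3, 7.7, 11.9, 15.0, 2.7, 12.5, 3.6, 18.0, 8.8.
Cumulative: 2.1, 9.5, 23.8, 31.5, 43.4, 58.4, 61.1, 73.6, 77.2, 95.2, 104.0.
The total first reaches 28 DD on day 4.

day 4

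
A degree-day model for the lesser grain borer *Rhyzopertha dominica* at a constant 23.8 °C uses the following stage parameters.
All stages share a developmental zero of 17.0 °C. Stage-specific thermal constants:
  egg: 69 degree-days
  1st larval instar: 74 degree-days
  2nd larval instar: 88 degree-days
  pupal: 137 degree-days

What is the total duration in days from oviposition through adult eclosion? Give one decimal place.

Daily accumulation at 23.8 °C = 23.8 − 17.0 = 6.8 DD/day.
Total K = 69 + 74 + 88 + 137 = 368 DD.
Total duration = 368 / 6.8 = 54.118 ≈ 54.1 days.

54.1 days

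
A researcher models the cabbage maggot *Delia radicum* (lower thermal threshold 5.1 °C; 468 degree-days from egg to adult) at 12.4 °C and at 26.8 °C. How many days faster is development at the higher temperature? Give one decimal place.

At 12.4 °C: 468 / (12.4 − 5.1) = 468 / 7.3 = 64.110 d.
At 26.8 °C: 468 / (26.8 − 5.1) = 468 / 21.7 = 21.567 d.
Difference = |64.110 − 21.567| = 42.543 ≈ 42.5 days.

42.5 days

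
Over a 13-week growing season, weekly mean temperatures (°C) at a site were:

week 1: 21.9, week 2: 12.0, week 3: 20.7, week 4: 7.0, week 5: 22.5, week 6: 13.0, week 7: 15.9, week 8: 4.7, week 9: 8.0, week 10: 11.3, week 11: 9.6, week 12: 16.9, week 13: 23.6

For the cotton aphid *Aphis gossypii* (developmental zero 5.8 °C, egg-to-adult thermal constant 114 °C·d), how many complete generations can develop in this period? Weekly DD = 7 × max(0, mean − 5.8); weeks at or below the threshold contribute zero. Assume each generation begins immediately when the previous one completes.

6 generations

Weekly DD (7 × max(0, T̄ − 5.8)): 112.7, 43.4, 104.3, 8.4, 116.9, 50.4, 70.7, 0.0, 15.4, 38.5, 26.6, 77.7, 124.6.
Season total = 789.6 DD.
Complete generations = ⌊789.6 / 114⌋ = 6.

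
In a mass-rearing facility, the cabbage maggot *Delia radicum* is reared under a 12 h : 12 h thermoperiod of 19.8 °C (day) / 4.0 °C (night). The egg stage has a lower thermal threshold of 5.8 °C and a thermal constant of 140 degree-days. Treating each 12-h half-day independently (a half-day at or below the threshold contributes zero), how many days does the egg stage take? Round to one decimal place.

20.0 days

Day half: max(0, 19.8 − 5.8) × 0.5 = 14.0 × 0.5 = 7.00 DD.
Night half: max(0, 4.0 − 5.8) × 0.5 = 0.0 × 0.5 = 0.00 DD.
Per 24 h: 7.00 DD/day.
Duration = 140 / 7.00 = 20.000 ≈ 20.0 days.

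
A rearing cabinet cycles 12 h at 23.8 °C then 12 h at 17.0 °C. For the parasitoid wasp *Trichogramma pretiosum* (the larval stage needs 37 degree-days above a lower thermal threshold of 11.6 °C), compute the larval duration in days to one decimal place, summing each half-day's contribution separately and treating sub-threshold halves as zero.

4.2 days

Day half: max(0, 23.8 − 11.6) × 0.5 = 12.2 × 0.5 = 6.10 DD.
Night half: max(0, 17.0 − 11.6) × 0.5 = 5.4 × 0.5 = 2.70 DD.
Per 24 h: 8.80 DD/day.
Duration = 37 / 8.80 = 4.205 ≈ 4.2 days.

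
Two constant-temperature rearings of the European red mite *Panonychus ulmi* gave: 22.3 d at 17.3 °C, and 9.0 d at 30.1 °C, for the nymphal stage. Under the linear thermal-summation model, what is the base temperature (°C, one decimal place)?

Linear rate model ⇒ the product D·(T − T_b) is constant across temperatures.
22.3·(17.3 − T_b) = 9.0·(30.1 − T_b)
T_b = (22.3·17.3 − 9.0·30.1) / (22.3 − 9.0) = 114.89 / 13.3 = 8.638 °C ≈ 8.6 °C.

8.6 °C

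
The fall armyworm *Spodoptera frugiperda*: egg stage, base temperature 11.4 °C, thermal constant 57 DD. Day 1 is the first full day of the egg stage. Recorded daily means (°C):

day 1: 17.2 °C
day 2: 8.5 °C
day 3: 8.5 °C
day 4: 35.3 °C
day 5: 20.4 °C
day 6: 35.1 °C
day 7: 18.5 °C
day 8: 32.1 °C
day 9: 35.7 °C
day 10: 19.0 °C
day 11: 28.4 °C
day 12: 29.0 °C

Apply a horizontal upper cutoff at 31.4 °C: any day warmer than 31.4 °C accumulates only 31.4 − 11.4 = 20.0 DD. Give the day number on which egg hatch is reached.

Daily DD above 11.4 °C (capped at 20.0): 5.8, 0.0, 0.0, 20.0, 9.0, 20.0, 7.1, 20.0, 20.0, 7.6, 17.0, 17.6.
Cumulative: 5.8, 5.8, 5.8, 25.8, 34.8, 54.8, 61.9, 81.9, 101.9, 109.5, 126.5, 144.1.
The total first reaches 57 DD on day 7.

day 7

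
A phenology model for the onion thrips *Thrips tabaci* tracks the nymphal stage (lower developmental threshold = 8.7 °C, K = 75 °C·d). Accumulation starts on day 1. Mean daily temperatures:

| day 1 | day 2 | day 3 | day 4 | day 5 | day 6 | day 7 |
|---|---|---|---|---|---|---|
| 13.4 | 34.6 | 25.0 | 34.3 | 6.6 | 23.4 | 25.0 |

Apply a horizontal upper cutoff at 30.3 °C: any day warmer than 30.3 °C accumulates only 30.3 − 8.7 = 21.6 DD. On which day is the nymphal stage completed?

Daily DD above 8.7 °C (capped at 21.6): 4.7, 21.6, 16.3, 21.6, 0.0, 14.7, 16.3.
Cumulative: 4.7, 26.3, 42.6, 64.2, 64.2, 78.9, 95.2.
The total first reaches 75 DD on day 6.

day 6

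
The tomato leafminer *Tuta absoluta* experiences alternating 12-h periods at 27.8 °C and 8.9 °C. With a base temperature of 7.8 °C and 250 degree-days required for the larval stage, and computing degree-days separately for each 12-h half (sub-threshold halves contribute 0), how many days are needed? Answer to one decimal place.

Day half: max(0, 27.8 − 7.8) × 0.5 = 20.0 × 0.5 = 10.00 DD.
Night half: max(0, 8.9 − 7.8) × 0.5 = 1.1 × 0.5 = 0.55 DD.
Per 24 h: 10.55 DD/day.
Duration = 250 / 10.55 = 23.697 ≈ 23.7 days.

23.7 days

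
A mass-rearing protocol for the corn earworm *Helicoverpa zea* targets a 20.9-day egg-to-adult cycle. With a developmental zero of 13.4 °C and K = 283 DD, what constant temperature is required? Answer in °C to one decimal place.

26.9 °C

Required daily accumulation = 283 / 20.9 = 13.541 DD/day.
T = T_base + 13.541 = 13.4 + 13.541 = 26.941 ≈ 26.9 °C.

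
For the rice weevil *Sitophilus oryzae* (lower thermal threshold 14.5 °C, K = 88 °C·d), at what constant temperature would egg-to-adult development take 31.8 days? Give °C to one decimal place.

17.3 °C

Required daily accumulation = 88 / 31.8 = 2.767 DD/day.
T = T_base + 2.767 = 14.5 + 2.767 = 17.267 ≈ 17.3 °C.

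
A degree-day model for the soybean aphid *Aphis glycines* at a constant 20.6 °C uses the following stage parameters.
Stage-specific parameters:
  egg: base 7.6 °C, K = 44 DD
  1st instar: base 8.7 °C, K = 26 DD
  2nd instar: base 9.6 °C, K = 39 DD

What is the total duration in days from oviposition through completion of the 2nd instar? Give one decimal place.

egg: 44 / (20.6 − 7.6) = 44 / 13.0 = 3.385 d.
1st instar: 26 / (20.6 − 8.7) = 26 / 11.9 = 2.185 d.
2nd instar: 39 / (20.6 − 9.6) = 39 / 11.0 = 3.545 d.
Sum = 9.115 ≈ 9.1 days.

9.1 days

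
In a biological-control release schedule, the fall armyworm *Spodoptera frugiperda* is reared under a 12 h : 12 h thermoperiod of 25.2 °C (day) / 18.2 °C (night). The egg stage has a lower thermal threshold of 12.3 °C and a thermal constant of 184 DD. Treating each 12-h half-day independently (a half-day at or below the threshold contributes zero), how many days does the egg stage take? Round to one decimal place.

19.6 days

Day half: max(0, 25.2 − 12.3) × 0.5 = 12.9 × 0.5 = 6.45 DD.
Night half: max(0, 18.2 − 12.3) × 0.5 = 5.9 × 0.5 = 2.95 DD.
Per 24 h: 9.40 DD/day.
Duration = 184 / 9.40 = 19.574 ≈ 19.6 days.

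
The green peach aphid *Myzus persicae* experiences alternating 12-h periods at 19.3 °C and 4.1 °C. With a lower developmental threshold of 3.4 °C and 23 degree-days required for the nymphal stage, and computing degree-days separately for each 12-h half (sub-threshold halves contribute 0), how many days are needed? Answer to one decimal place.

2.8 days

Day half: max(0, 19.3 − 3.4) × 0.5 = 15.9 × 0.5 = 7.95 DD.
Night half: max(0, 4.1 − 3.4) × 0.5 = 0.7 × 0.5 = 0.35 DD.
Per 24 h: 8.30 DD/day.
Duration = 23 / 8.30 = 2.771 ≈ 2.8 days.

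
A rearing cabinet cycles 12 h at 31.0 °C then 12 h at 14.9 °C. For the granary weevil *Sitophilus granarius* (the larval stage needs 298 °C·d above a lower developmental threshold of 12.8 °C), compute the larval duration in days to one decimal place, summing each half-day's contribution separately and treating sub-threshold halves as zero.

Day half: max(0, 31.0 − 12.8) × 0.5 = 18.2 × 0.5 = 9.10 DD.
Night half: max(0, 14.9 − 12.8) × 0.5 = 2.1 × 0.5 = 1.05 DD.
Per 24 h: 10.15 DD/day.
Duration = 298 / 10.15 = 29.360 ≈ 29.4 days.

29.4 days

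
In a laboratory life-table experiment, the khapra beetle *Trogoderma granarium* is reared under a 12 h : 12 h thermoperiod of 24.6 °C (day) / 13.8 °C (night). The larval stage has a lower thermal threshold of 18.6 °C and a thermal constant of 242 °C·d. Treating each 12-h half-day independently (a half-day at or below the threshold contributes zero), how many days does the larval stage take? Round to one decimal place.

Day half: max(0, 24.6 − 18.6) × 0.5 = 6.0 × 0.5 = 3.00 DD.
Night half: max(0, 13.8 − 18.6) × 0.5 = 0.0 × 0.5 = 0.00 DD.
Per 24 h: 3.00 DD/day.
Duration = 242 / 3.00 = 80.667 ≈ 80.7 days.

80.7 days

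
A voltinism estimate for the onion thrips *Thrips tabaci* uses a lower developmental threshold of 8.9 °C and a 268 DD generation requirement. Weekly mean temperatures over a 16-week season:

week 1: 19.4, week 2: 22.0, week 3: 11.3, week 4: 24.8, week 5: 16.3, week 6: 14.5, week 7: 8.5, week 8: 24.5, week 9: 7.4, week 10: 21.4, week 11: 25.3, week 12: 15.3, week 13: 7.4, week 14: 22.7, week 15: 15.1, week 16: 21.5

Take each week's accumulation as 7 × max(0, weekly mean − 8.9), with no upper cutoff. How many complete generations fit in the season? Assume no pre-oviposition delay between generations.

3 generations

Weekly DD (7 × max(0, T̄ − 8.9)): 73.5, 91.7, 16.8, 111.3, 51.8, 39.2, 0.0, 109.2, 0.0, 87.5, 114.8, 44.8, 0.0, 96.6, 43.4, 88.2.
Season total = 968.8 DD.
Complete generations = ⌊968.8 / 268⌋ = 3.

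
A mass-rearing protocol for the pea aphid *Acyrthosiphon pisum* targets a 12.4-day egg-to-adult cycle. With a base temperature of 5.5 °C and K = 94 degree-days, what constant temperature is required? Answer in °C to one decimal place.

13.1 °C

Required daily accumulation = 94 / 12.4 = 7.581 DD/day.
T = T_base + 7.581 = 5.5 + 7.581 = 13.081 ≈ 13.1 °C.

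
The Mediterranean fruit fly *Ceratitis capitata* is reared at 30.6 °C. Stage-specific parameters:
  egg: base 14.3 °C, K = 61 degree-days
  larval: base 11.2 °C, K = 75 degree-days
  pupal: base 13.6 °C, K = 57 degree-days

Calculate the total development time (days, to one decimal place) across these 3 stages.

11.0 days

egg: 61 / (30.6 − 14.3) = 61 / 16.3 = 3.742 d.
larval: 75 / (30.6 − 11.2) = 75 / 19.4 = 3.866 d.
pupal: 57 / (30.6 − 13.6) = 57 / 17.0 = 3.353 d.
Sum = 10.961 ≈ 11.0 days.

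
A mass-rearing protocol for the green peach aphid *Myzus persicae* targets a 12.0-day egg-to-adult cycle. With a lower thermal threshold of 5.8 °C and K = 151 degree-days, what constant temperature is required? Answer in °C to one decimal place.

18.4 °C

Required daily accumulation = 151 / 12.0 = 12.583 DD/day.
T = T_base + 12.583 = 5.8 + 12.583 = 18.383 ≈ 18.4 °C.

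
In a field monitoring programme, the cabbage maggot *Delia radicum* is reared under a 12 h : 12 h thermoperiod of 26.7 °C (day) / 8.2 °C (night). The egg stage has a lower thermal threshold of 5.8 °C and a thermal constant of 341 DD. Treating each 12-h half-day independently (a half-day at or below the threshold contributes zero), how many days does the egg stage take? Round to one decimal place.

29.3 days

Day half: max(0, 26.7 − 5.8) × 0.5 = 20.9 × 0.5 = 10.45 DD.
Night half: max(0, 8.2 − 5.8) × 0.5 = 2.4 × 0.5 = 1.20 DD.
Per 24 h: 11.65 DD/day.
Duration = 341 / 11.65 = 29.270 ≈ 29.3 days.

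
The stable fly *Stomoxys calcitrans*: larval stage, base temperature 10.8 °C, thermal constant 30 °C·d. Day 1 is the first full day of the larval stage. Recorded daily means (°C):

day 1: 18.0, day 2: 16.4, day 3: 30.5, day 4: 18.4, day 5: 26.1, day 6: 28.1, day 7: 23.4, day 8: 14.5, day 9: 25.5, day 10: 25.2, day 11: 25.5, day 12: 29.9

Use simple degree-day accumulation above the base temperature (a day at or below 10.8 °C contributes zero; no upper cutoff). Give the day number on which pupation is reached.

day 3

Daily DD above 10.8 °C: 7.2, 5.6, 19.7, 7.6, 15.3, 17.3, 12.6, 3.7, 14.7, 14.4, 14.7, 19.1.
Cumulative: 7.2, 12.8, 32.5, 40.1, 55.4, 72.7, 85.3, 89.0, 103.7, 118.1, 132.8, 151.9.
The total first reaches 30 DD on day 3.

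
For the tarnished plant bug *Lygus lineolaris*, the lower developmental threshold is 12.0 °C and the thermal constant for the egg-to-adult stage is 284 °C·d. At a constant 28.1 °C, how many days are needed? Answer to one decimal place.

Daily accumulation = 28.1 − 12.0 = 16.1 DD/day.
Duration = 284 / 16.1 = 17.640 ≈ 17.6 days.

17.6 days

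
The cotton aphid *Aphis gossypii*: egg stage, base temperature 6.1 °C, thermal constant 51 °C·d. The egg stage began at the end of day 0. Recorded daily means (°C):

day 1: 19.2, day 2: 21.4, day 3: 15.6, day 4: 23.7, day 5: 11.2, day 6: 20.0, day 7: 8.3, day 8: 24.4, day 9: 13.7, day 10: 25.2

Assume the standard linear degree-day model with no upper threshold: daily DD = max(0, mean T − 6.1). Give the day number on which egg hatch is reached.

day 4

Daily DD above 6.1 °C: 13.1, 15.3, 9.5, 17.6, 5.1, 13.9, 2.2, 18.3, 7.6, 19.1.
Cumulative: 13.1, 28.4, 37.9, 55.5, 60.6, 74.5, 76.7, 95.0, 102.6, 121.7.
The total first reaches 51 DD on day 4.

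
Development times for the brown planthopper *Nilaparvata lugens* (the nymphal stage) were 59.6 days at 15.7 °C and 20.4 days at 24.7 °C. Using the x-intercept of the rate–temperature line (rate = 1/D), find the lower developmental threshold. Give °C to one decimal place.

Equal thermal constants: D₁(T₁ − T_b) = D₂(T₂ − T_b).
59.6·(15.7 − T_b) = 20.4·(24.7 − T_b)
T_b = (59.6·15.7 − 20.4·24.7) / (59.6 − 20.4) = 431.84 / 39.2 = 11.016 °C ≈ 11.0 °C.

11.0 °C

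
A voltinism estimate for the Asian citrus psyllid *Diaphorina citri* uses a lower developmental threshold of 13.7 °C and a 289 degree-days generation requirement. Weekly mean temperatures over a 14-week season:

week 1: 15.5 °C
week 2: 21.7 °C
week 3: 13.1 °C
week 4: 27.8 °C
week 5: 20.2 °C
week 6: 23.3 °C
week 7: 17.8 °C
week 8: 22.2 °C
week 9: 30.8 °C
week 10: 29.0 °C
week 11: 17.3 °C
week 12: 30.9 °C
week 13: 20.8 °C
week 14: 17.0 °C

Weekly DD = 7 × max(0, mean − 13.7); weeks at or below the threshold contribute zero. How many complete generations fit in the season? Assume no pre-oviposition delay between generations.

Weekly DD (7 × max(0, T̄ − 13.7)): 12.6, 56.0, 0.0, 98.7, 45.5, 67.2, 28.7, 59.5, 119.7, 107.1, 25.2, 120.4, 49.7, 23.1.
Season total = 813.4 DD.
Complete generations = ⌊813.4 / 289⌋ = 2.

2 generations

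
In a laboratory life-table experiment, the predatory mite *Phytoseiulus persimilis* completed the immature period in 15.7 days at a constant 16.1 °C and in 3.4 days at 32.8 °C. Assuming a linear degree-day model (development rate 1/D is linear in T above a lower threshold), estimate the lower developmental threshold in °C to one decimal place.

Linear rate model ⇒ the product D·(T − T_b) is constant across temperatures.
15.7·(16.1 − T_b) = 3.4·(32.8 − T_b)
T_b = (15.7·16.1 − 3.4·32.8) / (15.7 − 3.4) = 141.25 / 12.3 = 11.484 °C ≈ 11.5 °C.

11.5 °C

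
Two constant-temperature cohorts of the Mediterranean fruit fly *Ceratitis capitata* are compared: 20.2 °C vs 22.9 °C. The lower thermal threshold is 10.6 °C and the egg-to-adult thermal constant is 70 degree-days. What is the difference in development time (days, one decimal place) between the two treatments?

1.6 days

At 20.2 °C: 70 / (20.2 − 10.6) = 70 / 9.6 = 7.292 d.
At 22.9 °C: 70 / (22.9 − 10.6) = 70 / 12.3 = 5.691 d.
Difference = |7.292 − 5.691| = 1.601 ≈ 1.6 days.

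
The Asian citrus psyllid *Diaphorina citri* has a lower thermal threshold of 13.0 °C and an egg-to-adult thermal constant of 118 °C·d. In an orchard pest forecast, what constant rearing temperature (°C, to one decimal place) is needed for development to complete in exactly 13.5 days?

Required daily accumulation = 118 / 13.5 = 8.741 DD/day.
T = T_base + 8.741 = 13.0 + 8.741 = 21.741 ≈ 21.7 °C.

21.7 °C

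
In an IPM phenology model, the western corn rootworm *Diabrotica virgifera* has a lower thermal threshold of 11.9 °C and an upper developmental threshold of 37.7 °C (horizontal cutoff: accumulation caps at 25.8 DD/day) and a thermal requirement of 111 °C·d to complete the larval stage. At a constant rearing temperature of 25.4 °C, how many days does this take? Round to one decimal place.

Daily accumulation = 25.4 − 11.9 = 13.5 DD/day.
Duration = 111 / 13.5 = 8.222 ≈ 8.2 days.

8.2 days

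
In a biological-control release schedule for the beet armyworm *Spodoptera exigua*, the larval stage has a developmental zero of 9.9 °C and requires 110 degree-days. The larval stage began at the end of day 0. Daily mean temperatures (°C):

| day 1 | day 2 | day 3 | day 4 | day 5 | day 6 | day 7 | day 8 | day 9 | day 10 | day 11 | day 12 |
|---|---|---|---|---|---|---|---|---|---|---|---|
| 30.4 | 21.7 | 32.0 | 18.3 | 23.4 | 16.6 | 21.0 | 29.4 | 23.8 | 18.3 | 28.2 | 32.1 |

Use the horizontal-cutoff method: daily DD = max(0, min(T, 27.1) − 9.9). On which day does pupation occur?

Daily DD above 9.9 °C (capped at 17.2): 17.2, 11.8, 17.2, 8.4, 13.5, 6.7, 11.1, 17.2, 13.9, 8.4, 17.2, 17.2.
Cumulative: 17.2, 29.0, 46.2, 54.6, 68.1, 74.8, 85.9, 103.1, 117.0, 125.4, 142.6, 159.8.
The total first reaches 110 DD on day 9.

day 9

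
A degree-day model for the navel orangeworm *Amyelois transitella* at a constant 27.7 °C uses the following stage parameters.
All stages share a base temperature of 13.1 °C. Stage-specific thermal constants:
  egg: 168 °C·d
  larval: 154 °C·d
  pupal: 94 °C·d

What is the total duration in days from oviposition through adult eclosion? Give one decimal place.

Daily accumulation at 27.7 °C = 27.7 − 13.1 = 14.6 DD/day.
Total K = 168 + 154 + 94 = 416 DD.
Total duration = 416 / 14.6 = 28.493 ≈ 28.5 days.

28.5 days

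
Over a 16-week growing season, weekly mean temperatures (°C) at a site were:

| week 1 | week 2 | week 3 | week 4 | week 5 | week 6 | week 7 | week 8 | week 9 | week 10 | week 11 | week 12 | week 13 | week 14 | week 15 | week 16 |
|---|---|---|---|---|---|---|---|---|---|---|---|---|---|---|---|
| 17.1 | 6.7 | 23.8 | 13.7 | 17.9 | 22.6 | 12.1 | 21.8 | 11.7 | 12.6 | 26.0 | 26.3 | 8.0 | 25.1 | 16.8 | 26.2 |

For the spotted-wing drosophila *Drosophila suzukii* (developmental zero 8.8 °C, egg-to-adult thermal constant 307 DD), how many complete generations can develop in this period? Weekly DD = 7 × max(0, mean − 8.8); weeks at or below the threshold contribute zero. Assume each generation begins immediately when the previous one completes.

3 generations

Weekly DD (7 × max(0, T̄ − 8.8)): 58.1, 0.0, 105.0, 34.3, 63.7, 96.6, 23.1, 91.0, 20.3, 26.6, 120.4, 122.5, 0.0, 114.1, 56.0, 121.8.
Season total = 1053.5 DD.
Complete generations = ⌊1053.5 / 307⌋ = 3.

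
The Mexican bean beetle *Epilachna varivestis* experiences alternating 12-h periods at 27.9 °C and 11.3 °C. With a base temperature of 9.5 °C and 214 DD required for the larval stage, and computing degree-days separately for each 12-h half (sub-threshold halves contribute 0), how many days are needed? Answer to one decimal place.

Day half: max(0, 27.9 − 9.5) × 0.5 = 18.4 × 0.5 = 9.20 DD.
Night half: max(0, 11.3 − 9.5) × 0.5 = 1.8 × 0.5 = 0.90 DD.
Per 24 h: 10.10 DD/day.
Duration = 214 / 10.10 = 21.188 ≈ 21.2 days.

21.2 days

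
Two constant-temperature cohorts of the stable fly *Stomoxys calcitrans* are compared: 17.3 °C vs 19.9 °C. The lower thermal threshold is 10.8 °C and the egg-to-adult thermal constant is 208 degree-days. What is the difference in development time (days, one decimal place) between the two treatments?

At 17.3 °C: 208 / (17.3 − 10.8) = 208 / 6.5 = 32.000 d.
At 19.9 °C: 208 / (19.9 − 10.8) = 208 / 9.1 = 22.857 d.
Difference = |32.000 − 22.857| = 9.143 ≈ 9.1 days.

9.1 days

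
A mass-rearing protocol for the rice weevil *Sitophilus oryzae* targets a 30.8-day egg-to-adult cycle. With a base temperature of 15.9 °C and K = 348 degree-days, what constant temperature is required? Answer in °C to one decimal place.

27.2 °C

Required daily accumulation = 348 / 30.8 = 11.299 DD/day.
T = T_base + 11.299 = 15.9 + 11.299 = 27.199 ≈ 27.2 °C.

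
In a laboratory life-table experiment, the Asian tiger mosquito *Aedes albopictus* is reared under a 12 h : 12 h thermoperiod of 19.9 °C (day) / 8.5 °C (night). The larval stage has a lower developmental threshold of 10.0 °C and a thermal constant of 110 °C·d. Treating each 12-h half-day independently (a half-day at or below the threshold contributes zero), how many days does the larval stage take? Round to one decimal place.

Day half: max(0, 19.9 − 10.0) × 0.5 = 9.9 × 0.5 = 4.95 DD.
Night half: max(0, 8.5 − 10.0) × 0.5 = 0.0 × 0.5 = 0.00 DD.
Per 24 h: 4.95 DD/day.
Duration = 110 / 4.95 = 22.222 ≈ 22.2 days.

22.2 days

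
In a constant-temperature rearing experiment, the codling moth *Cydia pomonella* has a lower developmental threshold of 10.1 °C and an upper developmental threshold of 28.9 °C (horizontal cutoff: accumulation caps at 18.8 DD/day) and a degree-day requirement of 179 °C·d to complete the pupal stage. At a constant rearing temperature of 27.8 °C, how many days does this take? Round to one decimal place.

10.1 days

Daily accumulation = 27.8 − 10.1 = 17.7 DD/day.
Duration = 179 / 17.7 = 10.113 ≈ 10.1 days.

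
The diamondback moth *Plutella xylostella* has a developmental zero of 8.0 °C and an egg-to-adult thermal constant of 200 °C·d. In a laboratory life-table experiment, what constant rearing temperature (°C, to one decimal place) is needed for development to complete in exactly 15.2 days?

Required daily accumulation = 200 / 15.2 = 13.158 DD/day.
T = T_base + 13.158 = 8.0 + 13.158 = 21.158 ≈ 21.2 °C.

21.2 °C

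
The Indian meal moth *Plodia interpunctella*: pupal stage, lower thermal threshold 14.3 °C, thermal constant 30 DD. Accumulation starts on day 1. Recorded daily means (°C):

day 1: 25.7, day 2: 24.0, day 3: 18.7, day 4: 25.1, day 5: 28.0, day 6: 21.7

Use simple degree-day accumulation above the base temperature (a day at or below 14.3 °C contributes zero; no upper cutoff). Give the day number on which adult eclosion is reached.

Daily DD above 14.3 °C: 11.4, 9.7, 4.4, 10.8, 13.7, 7.4.
Cumulative: 11.4, 21.1, 25.5, 36.3, 50.0, 57.4.
The total first reaches 30 DD on day 4.

day 4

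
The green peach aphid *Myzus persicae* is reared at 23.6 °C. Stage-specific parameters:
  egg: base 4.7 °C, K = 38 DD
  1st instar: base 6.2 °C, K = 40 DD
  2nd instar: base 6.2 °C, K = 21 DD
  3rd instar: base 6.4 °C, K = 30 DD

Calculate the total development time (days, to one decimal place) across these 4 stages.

7.3 days

egg: 38 / (23.6 − 4.7) = 38 / 18.9 = 2.011 d.
1st instar: 40 / (23.6 − 6.2) = 40 / 17.4 = 2.299 d.
2nd instar: 21 / (23.6 − 6.2) = 21 / 17.4 = 1.207 d.
3rd instar: 30 / (23.6 − 6.4) = 30 / 17.2 = 1.744 d.
Sum = 7.261 ≈ 7.3 days.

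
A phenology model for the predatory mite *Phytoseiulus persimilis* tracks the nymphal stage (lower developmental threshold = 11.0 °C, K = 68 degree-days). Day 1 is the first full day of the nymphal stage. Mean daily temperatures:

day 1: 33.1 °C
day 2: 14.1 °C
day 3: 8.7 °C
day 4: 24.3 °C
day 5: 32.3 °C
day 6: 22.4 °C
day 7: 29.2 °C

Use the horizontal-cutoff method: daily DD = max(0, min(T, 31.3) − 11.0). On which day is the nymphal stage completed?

day 6

Daily DD above 11.0 °C (capped at 20.3): 20.3, 3.1, 0.0, 13.3, 20.3, 11.4, 18.2.
Cumulative: 20.3, 23.4, 23.4, 36.7, 57.0, 68.4, 86.6.
The total first reaches 68 DD on day 6.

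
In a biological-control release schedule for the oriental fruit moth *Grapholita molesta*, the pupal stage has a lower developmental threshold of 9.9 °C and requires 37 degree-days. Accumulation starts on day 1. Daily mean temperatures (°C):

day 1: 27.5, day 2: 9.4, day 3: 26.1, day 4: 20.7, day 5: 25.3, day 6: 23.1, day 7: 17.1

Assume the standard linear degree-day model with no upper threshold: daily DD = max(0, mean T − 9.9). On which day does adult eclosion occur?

day 4

Daily DD above 9.9 °C: 17.6, 0.0, 16.2, 10.8, 15.4, 13.2, 7.2.
Cumulative: 17.6, 17.6, 33.8, 44.6, 60.0, 73.2, 80.4.
The total first reaches 37 DD on day 4.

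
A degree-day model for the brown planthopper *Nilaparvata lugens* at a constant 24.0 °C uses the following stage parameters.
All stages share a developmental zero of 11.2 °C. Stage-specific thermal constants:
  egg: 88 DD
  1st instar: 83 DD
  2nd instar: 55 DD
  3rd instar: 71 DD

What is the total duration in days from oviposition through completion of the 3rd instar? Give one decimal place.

23.2 days

Daily accumulation at 24.0 °C = 24.0 − 11.2 = 12.8 DD/day.
Total K = 88 + 83 + 55 + 71 = 297 DD.
Total duration = 297 / 12.8 = 23.203 ≈ 23.2 days.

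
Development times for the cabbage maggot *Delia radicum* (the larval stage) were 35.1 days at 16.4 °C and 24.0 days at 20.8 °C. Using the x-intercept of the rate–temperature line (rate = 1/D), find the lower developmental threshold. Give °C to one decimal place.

6.9 °C

Linear rate model ⇒ the product D·(T − T_b) is constant across temperatures.
35.1·(16.4 − T_b) = 24.0·(20.8 − T_b)
T_b = (35.1·16.4 − 24.0·20.8) / (35.1 − 24.0) = 76.44 / 11.1 = 6.886 °C ≈ 6.9 °C.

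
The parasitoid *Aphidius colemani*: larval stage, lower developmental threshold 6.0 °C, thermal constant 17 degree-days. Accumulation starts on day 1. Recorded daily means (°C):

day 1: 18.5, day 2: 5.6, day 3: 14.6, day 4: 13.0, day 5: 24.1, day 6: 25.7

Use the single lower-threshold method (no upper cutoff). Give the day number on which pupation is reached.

Daily DD above 6.0 °C: 12.5, 0.0, 8.6, 7.0, 18.1, 19.7.
Cumulative: 12.5, 12.5, 21.1, 28.1, 46.2, 65.9.
The total first reaches 17 DD on day 3.

day 3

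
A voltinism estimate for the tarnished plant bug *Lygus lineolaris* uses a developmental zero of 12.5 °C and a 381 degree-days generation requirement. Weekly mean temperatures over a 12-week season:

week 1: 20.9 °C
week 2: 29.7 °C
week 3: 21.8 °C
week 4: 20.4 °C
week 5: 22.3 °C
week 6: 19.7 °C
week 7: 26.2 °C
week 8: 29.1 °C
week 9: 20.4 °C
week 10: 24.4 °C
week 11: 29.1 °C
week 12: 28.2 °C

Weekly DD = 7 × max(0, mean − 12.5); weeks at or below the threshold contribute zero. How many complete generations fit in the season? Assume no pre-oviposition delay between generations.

Weekly DD (7 × max(0, T̄ − 12.5)): 58.8, 120.4, 65.1, 55.3, 68.6, 50.4, 95.9, 116.2, 55.3, 83.3, 116.2, 109.9.
Season total = 995.4 DD.
Complete generations = ⌊995.4 / 381⌋ = 2.

2 generations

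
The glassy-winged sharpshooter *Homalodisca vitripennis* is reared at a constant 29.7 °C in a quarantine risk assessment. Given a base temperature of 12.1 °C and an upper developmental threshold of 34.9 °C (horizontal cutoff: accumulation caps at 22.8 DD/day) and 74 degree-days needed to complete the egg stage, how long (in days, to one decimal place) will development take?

4.2 days

Daily accumulation = 29.7 − 12.1 = 17.6 DD/day.
Duration = 74 / 17.6 = 4.205 ≈ 4.2 days.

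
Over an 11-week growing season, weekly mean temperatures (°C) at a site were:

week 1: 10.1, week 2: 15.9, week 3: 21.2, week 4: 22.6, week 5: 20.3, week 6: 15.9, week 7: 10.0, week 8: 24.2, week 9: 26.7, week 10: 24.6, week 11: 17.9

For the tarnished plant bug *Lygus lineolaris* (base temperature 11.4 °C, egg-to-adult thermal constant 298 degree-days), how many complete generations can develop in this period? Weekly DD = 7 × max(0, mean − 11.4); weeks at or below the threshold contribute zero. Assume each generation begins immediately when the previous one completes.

Weekly DD (7 × max(0, T̄ − 11.4)): 0.0, 31.5, 68.6, 78.4, 62.3, 31.5, 0.0, 89.6, 107.1, 92.4, 45.5.
Season total = 606.9 DD.
Complete generations = ⌊606.9 / 298⌋ = 2.

2 generations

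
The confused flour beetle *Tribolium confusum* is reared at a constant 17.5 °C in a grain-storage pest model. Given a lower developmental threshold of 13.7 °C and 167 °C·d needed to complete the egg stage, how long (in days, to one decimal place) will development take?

Daily accumulation = 17.5 − 13.7 = 3.8 DD/day.
Duration = 167 / 3.8 = 43.947 ≈ 43.9 days.

43.9 days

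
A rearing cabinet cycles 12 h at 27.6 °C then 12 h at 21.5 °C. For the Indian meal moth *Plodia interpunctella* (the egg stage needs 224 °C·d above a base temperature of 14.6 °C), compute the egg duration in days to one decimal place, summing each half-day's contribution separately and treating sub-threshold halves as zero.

Day half: max(0, 27.6 − 14.6) × 0.5 = 13.0 × 0.5 = 6.50 DD.
Night half: max(0, 21.5 − 14.6) × 0.5 = 6.9 × 0.5 = 3.45 DD.
Per 24 h: 9.95 DD/day.
Duration = 224 / 9.95 = 22.513 ≈ 22.5 days.

22.5 days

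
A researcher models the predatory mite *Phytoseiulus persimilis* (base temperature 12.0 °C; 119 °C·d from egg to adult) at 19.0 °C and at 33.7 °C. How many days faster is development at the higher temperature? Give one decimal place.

At 19.0 °C: 119 / (19.0 − 12.0) = 119 / 7.0 = 17.000 d.
At 33.7 °C: 119 / (33.7 − 12.0) = 119 / 21.7 = 5.484 d.
Difference = |17.000 − 5.484| = 11.516 ≈ 11.5 days.

11.5 days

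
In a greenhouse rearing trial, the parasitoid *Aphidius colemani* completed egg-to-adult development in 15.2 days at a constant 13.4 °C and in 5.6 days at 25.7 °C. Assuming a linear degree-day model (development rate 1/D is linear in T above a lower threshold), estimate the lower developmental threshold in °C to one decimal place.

Under the model K = D·(T − T_b), so D₁·(T₁ − T_b) = D₂·(T₂ − T_b).
15.2·(13.4 − T_b) = 5.6·(25.7 − T_b)
T_b = (15.2·13.4 − 5.6·25.7) / (15.2 − 5.6) = 59.76 / 9.6 = 6.225 °C ≈ 6.2 °C.

6.2 °C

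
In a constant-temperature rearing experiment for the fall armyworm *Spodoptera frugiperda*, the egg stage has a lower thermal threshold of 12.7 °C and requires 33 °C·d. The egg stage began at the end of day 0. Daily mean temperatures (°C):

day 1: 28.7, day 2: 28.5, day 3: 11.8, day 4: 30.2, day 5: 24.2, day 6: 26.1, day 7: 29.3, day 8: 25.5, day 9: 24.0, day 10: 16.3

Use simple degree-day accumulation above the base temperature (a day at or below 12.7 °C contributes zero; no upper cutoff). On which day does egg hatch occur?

day 4

Daily DD above 12.7 °C: 16.0, 15.8, 0.0, 17.5, 11.5, 13.4, 16.6, 12.8, 11.3, 3.6.
Cumulative: 16.0, 31.8, 31.8, 49.3, 60.8, 74.2, 90.8, 103.6, 114.9, 118.5.
The total first reaches 33 DD on day 4.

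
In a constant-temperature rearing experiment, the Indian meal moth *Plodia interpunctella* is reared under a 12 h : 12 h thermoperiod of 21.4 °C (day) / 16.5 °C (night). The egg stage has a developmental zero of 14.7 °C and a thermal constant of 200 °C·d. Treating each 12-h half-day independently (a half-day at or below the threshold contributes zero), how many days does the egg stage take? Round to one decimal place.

47.1 days

Day half: max(0, 21.4 − 14.7) × 0.5 = 6.7 × 0.5 = 3.35 DD.
Night half: max(0, 16.5 − 14.7) × 0.5 = 1.8 × 0.5 = 0.90 DD.
Per 24 h: 4.25 DD/day.
Duration = 200 / 4.25 = 47.059 ≈ 47.1 days.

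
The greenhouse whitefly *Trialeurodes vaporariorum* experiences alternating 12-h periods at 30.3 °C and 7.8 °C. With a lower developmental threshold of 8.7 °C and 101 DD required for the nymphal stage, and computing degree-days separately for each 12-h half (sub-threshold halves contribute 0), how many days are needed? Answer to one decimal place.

9.4 days

Day half: max(0, 30.3 − 8.7) × 0.5 = 21.6 × 0.5 = 10.80 DD.
Night half: max(0, 7.8 − 8.7) × 0.5 = 0.0 × 0.5 = 0.00 DD.
Per 24 h: 10.80 DD/day.
Duration = 101 / 10.80 = 9.352 ≈ 9.4 days.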